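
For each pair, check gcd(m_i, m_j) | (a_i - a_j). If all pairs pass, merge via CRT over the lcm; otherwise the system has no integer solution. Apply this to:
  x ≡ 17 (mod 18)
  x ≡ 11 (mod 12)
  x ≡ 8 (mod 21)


Moduli 18, 12, 21 are not pairwise coprime, so CRT works modulo lcm(m_i) when all pairwise compatibility conditions hold.
Pairwise compatibility: gcd(m_i, m_j) must divide a_i - a_j for every pair.
Merge one congruence at a time:
  Start: x ≡ 17 (mod 18).
  Combine with x ≡ 11 (mod 12): gcd(18, 12) = 6; 11 - 17 = -6, which IS divisible by 6, so compatible.
    Write x = 17 + 18·t and substitute into x ≡ 11 (mod 12): 18·t ≡ 11 − 17 = -6 (mod 12).
    Divide the congruence (and modulus) by g = 6: 3·t ≡ -1 (mod 2).
    Reduce coefficients mod 2: 1·t ≡ 1 (mod 2).
    So t ≡ 1 (mod 2).
    Then x = 17 + 18·1 = 35, valid modulo lcm(18, 12) = 36: x ≡ 35 (mod 36).
  Combine with x ≡ 8 (mod 21): gcd(36, 21) = 3; 8 - 35 = -27, which IS divisible by 3, so compatible.
    Write x = 35 + 36·t and substitute into x ≡ 8 (mod 21): 36·t ≡ 8 − 35 = -27 (mod 21).
    Divide the congruence (and modulus) by g = 3: 12·t ≡ -9 (mod 7).
    Reduce coefficients mod 7: 5·t ≡ 5 (mod 7).
    The inverse of 5 mod 7 is 3 (since 5·3 = 15 = 2·7 + 1), so t ≡ 3·5 = 15 ≡ 1 (mod 7).
    Then x = 35 + 36·1 = 71, valid modulo lcm(36, 21) = 252: x ≡ 71 (mod 252).
Verify: 71 mod 18 = 17, 71 mod 12 = 11, 71 mod 21 = 8.

x ≡ 71 (mod 252).


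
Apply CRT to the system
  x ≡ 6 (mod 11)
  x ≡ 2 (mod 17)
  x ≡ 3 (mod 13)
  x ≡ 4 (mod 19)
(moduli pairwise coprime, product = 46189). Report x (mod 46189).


Product of moduli M = 11 · 17 · 13 · 19 = 46189.
Merge one congruence at a time:
  Start: x ≡ 6 (mod 11).
  Combine with x ≡ 2 (mod 17); new modulus lcm = 187.
    Write x = 6 + 11·t and substitute into x ≡ 2 (mod 17): 11·t ≡ 2 − 6 = -4 (mod 17).
    Reduce coefficients mod 17: 11·t ≡ 13 (mod 17).
    The inverse of 11 mod 17 is 14 (since 11·14 = 154 = 9·17 + 1), so t ≡ 14·13 = 182 ≡ 12 (mod 17).
    Then x = 6 + 11·12 = 138, valid modulo lcm(11, 17) = 187: x ≡ 138 (mod 187).
  Combine with x ≡ 3 (mod 13); new modulus lcm = 2431.
    Write x = 138 + 187·t and substitute into x ≡ 3 (mod 13): 187·t ≡ 3 − 138 = -135 (mod 13).
    Reduce coefficients mod 13: 5·t ≡ 8 (mod 13).
    The inverse of 5 mod 13 is 8 (since 5·8 = 40 = 3·13 + 1), so t ≡ 8·8 = 64 ≡ 12 (mod 13).
    Then x = 138 + 187·12 = 2382, valid modulo lcm(187, 13) = 2431: x ≡ 2382 (mod 2431).
  Combine with x ≡ 4 (mod 19); new modulus lcm = 46189.
    Write x = 2382 + 2431·t and substitute into x ≡ 4 (mod 19): 2431·t ≡ 4 − 2382 = -2378 (mod 19).
    Reduce coefficients mod 19: 18·t ≡ 16 (mod 19).
    The inverse of 18 mod 19 is 18 (since 18·18 = 324 = 17·19 + 1), so t ≡ 18·16 = 288 ≡ 3 (mod 19).
    Then x = 2382 + 2431·3 = 9675, valid modulo lcm(2431, 19) = 46189: x ≡ 9675 (mod 46189).
Verify against each original: 9675 mod 11 = 6, 9675 mod 17 = 2, 9675 mod 13 = 3, 9675 mod 19 = 4.

x ≡ 9675 (mod 46189).


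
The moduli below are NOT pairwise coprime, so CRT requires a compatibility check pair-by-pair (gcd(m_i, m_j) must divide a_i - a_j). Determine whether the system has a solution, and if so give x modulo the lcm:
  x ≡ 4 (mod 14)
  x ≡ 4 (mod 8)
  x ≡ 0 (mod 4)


Moduli 14, 8, 4 are not pairwise coprime, so CRT works modulo lcm(m_i) when all pairwise compatibility conditions hold.
Pairwise compatibility: gcd(m_i, m_j) must divide a_i - a_j for every pair.
Merge one congruence at a time:
  Start: x ≡ 4 (mod 14).
  Combine with x ≡ 4 (mod 8): gcd(14, 8) = 2; 4 - 4 = 0, which IS divisible by 2, so compatible.
    Write x = 4 + 14·t and substitute into x ≡ 4 (mod 8): 14·t ≡ 4 − 4 = 0 (mod 8).
    Divide the congruence (and modulus) by g = 2: 7·t ≡ 0 (mod 4).
    Reduce coefficients mod 4: 3·t ≡ 0 (mod 4).
    The inverse of 3 mod 4 is 3 (since 3·3 = 9 = 2·4 + 1), so t ≡ 3·0 = 0 ≡ 0 (mod 4).
    Then x = 4 + 14·0 = 4, valid modulo lcm(14, 8) = 56: x ≡ 4 (mod 56).
  Combine with x ≡ 0 (mod 4): gcd(56, 4) = 4; 0 - 4 = -4, which IS divisible by 4, so compatible.
    Write x = 4 + 56·t and substitute into x ≡ 0 (mod 4): 56·t ≡ 0 − 4 = -4 (mod 4).
    Divide the congruence (and modulus) by g = 4: 14·t ≡ -1 (mod 1).
    Modulo 1 every t works; take t = 0.
    Then x = 4 + 56·0 = 4, valid modulo lcm(56, 4) = 56: x ≡ 4 (mod 56).
Verify: 4 mod 14 = 4, 4 mod 8 = 4, 4 mod 4 = 0.

x ≡ 4 (mod 56).


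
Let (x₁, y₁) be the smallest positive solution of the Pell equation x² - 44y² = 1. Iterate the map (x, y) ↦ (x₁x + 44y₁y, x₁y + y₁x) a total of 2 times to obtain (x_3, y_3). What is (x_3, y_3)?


Step 1: Find the fundamental solution (x₁, y₁) of x² - 44y² = 1.
  Expand √44 as a continued fraction. a₀ = ⌊√44⌋ = 6; iterate m_{k+1} = d_k·a_k − m_k, d_{k+1} = (44 − m_{k+1}²)/d_k, a_{k+1} = ⌊(a₀ + m_{k+1})/d_{k+1}⌋ (starting m₀ = 0, d₀ = 1), with convergents p_k = a_k·p_{k-1} + p_{k-2}, q_k = a_k·q_{k-1} + q_{k-2} (p₋₁ = 1, q₋₁ = 0):
  k = 0: a₀ = 6; p₀/q₀ = 6/1; p₀² − 44·q₀² = 36 − 44 = -8.
  k = 1: m = 6, d = 8, a = ⌊(6 + 6)/8⌋ = 1; p/q = (1·6 + 1)/(1·1 + 0) = 7/1; p² − 44·q² = 49 − 44 = 5.
  k = 2: m = 2, d = 5, a = ⌊(6 + 2)/5⌋ = 1; p/q = (1·7 + 6)/(1·1 + 1) = 13/2; p² − 44·q² = 169 − 176 = -7.
  k = 3: m = 3, d = 7, a = ⌊(6 + 3)/7⌋ = 1; p/q = (1·13 + 7)/(1·2 + 1) = 20/3; p² − 44·q² = 400 − 396 = 4.
  k = 4: m = 4, d = 4, a = ⌊(6 + 4)/4⌋ = 2; p/q = (2·20 + 13)/(2·3 + 2) = 53/8; p² − 44·q² = 2809 − 2816 = -7.
  k = 5: m = 4, d = 7, a = ⌊(6 + 4)/7⌋ = 1; p/q = (1·53 + 20)/(1·8 + 3) = 73/11; p² − 44·q² = 5329 − 5324 = 5.
  k = 6: m = 3, d = 5, a = ⌊(6 + 3)/5⌋ = 1; p/q = (1·73 + 53)/(1·11 + 8) = 126/19; p² − 44·q² = 15876 − 15884 = -8.
  k = 7: m = 2, d = 8, a = ⌊(6 + 2)/8⌋ = 1; p/q = (1·126 + 73)/(1·19 + 11) = 199/30; p² − 44·q² = 39601 − 39600 = 1.
  The first convergent with p² − 44·q² = 1 gives the fundamental solution (x₁, y₁) = (199, 30).
Step 2: Apply the recurrence (x_{n+1}, y_{n+1}) = (x₁x_n + 44y₁y_n, x₁y_n + y₁x_n) repeatedly.
  From (x_1, y_1) = (199, 30): x_2 = 199·199 + 44·30·30 = 79201; y_2 = 199·30 + 30·199 = 11940.
  From (x_2, y_2) = (79201, 11940): x_3 = 199·79201 + 44·30·11940 = 31521799; y_3 = 199·11940 + 30·79201 = 4752090.
Step 3: Verify x_3² - 44·y_3² = 993623812196401 - 993623812196400 = 1 (should be 1). ✓

(x_1, y_1) = (199, 30); (x_3, y_3) = (31521799, 4752090).


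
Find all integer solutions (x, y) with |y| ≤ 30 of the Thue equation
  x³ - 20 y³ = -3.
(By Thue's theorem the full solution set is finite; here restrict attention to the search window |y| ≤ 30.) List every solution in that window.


The equation is x³ - 20y³ = -3. For fixed y, x³ = 20·y³ − 3, so a solution requires the RHS to be a perfect cube.
Strategy: iterate y from -30 to 30, compute RHS = 20·y³ − 3, and check whether it is a (positive or negative) perfect cube.
Check small values of y:
  y = 0: RHS = -3 is not a perfect cube.
  y = 1: RHS = 17 is not a perfect cube.
  y = -1: RHS = -23 is not a perfect cube.
  y = 2: RHS = 157 is not a perfect cube.
  y = -2: RHS = -163 is not a perfect cube.
  y = 3: RHS = 537 is not a perfect cube.
  y = -3: RHS = -543 is not a perfect cube.
Continuing the search up to |y| = 30 finds no solutions either.
No (x, y) in the scanned range satisfies the equation.

No integer solutions with |y| ≤ 30.


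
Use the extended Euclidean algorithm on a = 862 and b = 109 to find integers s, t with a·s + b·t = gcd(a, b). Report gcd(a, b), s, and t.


Euclidean algorithm on (862, 109) — divide until remainder is 0:
  862 = 7 · 109 + 99
  109 = 1 · 99 + 10
  99 = 9 · 10 + 9
  10 = 1 · 9 + 1
  9 = 9 · 1 + 0
gcd(862, 109) = 1.
Track Bezout coefficients alongside the remainders: start with r₀ = 862 = a·1 + b·0 (s = 1, t = 0) and r₁ = 109 = a·0 + b·1 (s = 0, t = 1); each new remainder r_{k+1} = r_{k-1} − q_k·r_k inherits s_{k+1} = s_{k-1} − q_k·s_k, t_{k+1} = t_{k-1} − q_k·t_k, so r_k = a·s_k + b·t_k at every step:
  q = 7: r = 99, s = 1 − 7·0 = 1, t = 0 − 7·1 = -7  (check: 862·1 + 109·(-7) = 99)
  q = 1: r = 10, s = 0 − 1·1 = -1, t = 1 − 1·(-7) = 8  (check: 862·(-1) + 109·8 = 10)
  q = 9: r = 9, s = 1 − 9·(-1) = 10, t = -7 − 9·8 = -79  (check: 862·10 + 109·(-79) = 9)
  q = 1: r = 1, s = -1 − 1·10 = -11, t = 8 − 1·(-79) = 87  (check: 862·(-11) + 109·87 = 1)
The row with r = 1 (the gcd) gives the Bezout coefficients s = -11, t = 87.
Result: 862 · (-11) + 109 · (87) = 1.

gcd(862, 109) = 1; s = -11, t = 87 (check: 862·(-11) + 109·87 = 1).


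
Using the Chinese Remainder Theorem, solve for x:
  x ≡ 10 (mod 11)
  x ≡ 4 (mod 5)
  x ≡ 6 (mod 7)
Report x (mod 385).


Moduli 11, 5, 7 are pairwise coprime; by CRT there is a unique solution modulo M = 11 · 5 · 7 = 385.
Solve pairwise, accumulating the modulus:
  Start with x ≡ 10 (mod 11).
  Combine with x ≡ 4 (mod 5): since gcd(11, 5) = 1, we get a unique residue mod 55.
    Write x = 10 + 11·t and substitute into x ≡ 4 (mod 5): 11·t ≡ 4 − 10 = -6 (mod 5).
    Reduce coefficients mod 5: 1·t ≡ 4 (mod 5).
    So t ≡ 4 (mod 5).
    Then x = 10 + 11·4 = 54, valid modulo lcm(11, 5) = 55: x ≡ 54 (mod 55).
  Combine with x ≡ 6 (mod 7): since gcd(55, 7) = 1, we get a unique residue mod 385.
    Write x = 54 + 55·t and substitute into x ≡ 6 (mod 7): 55·t ≡ 6 − 54 = -48 (mod 7).
    Reduce coefficients mod 7: 6·t ≡ 1 (mod 7).
    The inverse of 6 mod 7 is 6 (since 6·6 = 36 = 5·7 + 1), so t ≡ 6·1 = 6 ≡ 6 (mod 7).
    Then x = 54 + 55·6 = 384, valid modulo lcm(55, 7) = 385: x ≡ 384 (mod 385).
Verify: 384 mod 11 = 10 ✓, 384 mod 5 = 4 ✓, 384 mod 7 = 6 ✓.

x ≡ 384 (mod 385).


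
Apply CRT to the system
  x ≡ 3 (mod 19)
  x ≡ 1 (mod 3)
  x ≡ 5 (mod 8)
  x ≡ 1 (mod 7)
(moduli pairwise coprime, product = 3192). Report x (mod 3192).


Product of moduli M = 19 · 3 · 8 · 7 = 3192.
Merge one congruence at a time:
  Start: x ≡ 3 (mod 19).
  Combine with x ≡ 1 (mod 3); new modulus lcm = 57.
    Write x = 3 + 19·t and substitute into x ≡ 1 (mod 3): 19·t ≡ 1 − 3 = -2 (mod 3).
    Reduce coefficients mod 3: 1·t ≡ 1 (mod 3).
    So t ≡ 1 (mod 3).
    Then x = 3 + 19·1 = 22, valid modulo lcm(19, 3) = 57: x ≡ 22 (mod 57).
  Combine with x ≡ 5 (mod 8); new modulus lcm = 456.
    Write x = 22 + 57·t and substitute into x ≡ 5 (mod 8): 57·t ≡ 5 − 22 = -17 (mod 8).
    Reduce coefficients mod 8: 1·t ≡ 7 (mod 8).
    So t ≡ 7 (mod 8).
    Then x = 22 + 57·7 = 421, valid modulo lcm(57, 8) = 456: x ≡ 421 (mod 456).
  Combine with x ≡ 1 (mod 7); new modulus lcm = 3192.
    Write x = 421 + 456·t and substitute into x ≡ 1 (mod 7): 456·t ≡ 1 − 421 = -420 (mod 7).
    Reduce coefficients mod 7: 1·t ≡ 0 (mod 7).
    So t ≡ 0 (mod 7).
    Then x = 421 + 456·0 = 421, valid modulo lcm(456, 7) = 3192: x ≡ 421 (mod 3192).
Verify against each original: 421 mod 19 = 3, 421 mod 3 = 1, 421 mod 8 = 5, 421 mod 7 = 1.

x ≡ 421 (mod 3192).


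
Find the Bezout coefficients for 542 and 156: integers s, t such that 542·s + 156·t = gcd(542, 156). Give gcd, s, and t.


Euclidean algorithm on (542, 156) — divide until remainder is 0:
  542 = 3 · 156 + 74
  156 = 2 · 74 + 8
  74 = 9 · 8 + 2
  8 = 4 · 2 + 0
gcd(542, 156) = 2.
Track Bezout coefficients alongside the remainders: start with r₀ = 542 = a·1 + b·0 (s = 1, t = 0) and r₁ = 156 = a·0 + b·1 (s = 0, t = 1); each new remainder r_{k+1} = r_{k-1} − q_k·r_k inherits s_{k+1} = s_{k-1} − q_k·s_k, t_{k+1} = t_{k-1} − q_k·t_k, so r_k = a·s_k + b·t_k at every step:
  q = 3: r = 74, s = 1 − 3·0 = 1, t = 0 − 3·1 = -3  (check: 542·1 + 156·(-3) = 74)
  q = 2: r = 8, s = 0 − 2·1 = -2, t = 1 − 2·(-3) = 7  (check: 542·(-2) + 156·7 = 8)
  q = 9: r = 2, s = 1 − 9·(-2) = 19, t = -3 − 9·7 = -66  (check: 542·19 + 156·(-66) = 2)
The row with r = 2 (the gcd) gives the Bezout coefficients s = 19, t = -66.
Result: 542 · (19) + 156 · (-66) = 2.

gcd(542, 156) = 2; s = 19, t = -66 (check: 542·19 + 156·(-66) = 2).


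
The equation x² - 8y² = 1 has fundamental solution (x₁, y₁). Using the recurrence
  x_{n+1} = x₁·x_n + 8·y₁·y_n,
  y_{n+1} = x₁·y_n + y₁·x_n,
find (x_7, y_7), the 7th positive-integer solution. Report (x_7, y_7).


Step 1: Find the fundamental solution (x₁, y₁) of x² - 8y² = 1.
  Expand √8 as a continued fraction. a₀ = ⌊√8⌋ = 2; iterate m_{k+1} = d_k·a_k − m_k, d_{k+1} = (8 − m_{k+1}²)/d_k, a_{k+1} = ⌊(a₀ + m_{k+1})/d_{k+1}⌋ (starting m₀ = 0, d₀ = 1), with convergents p_k = a_k·p_{k-1} + p_{k-2}, q_k = a_k·q_{k-1} + q_{k-2} (p₋₁ = 1, q₋₁ = 0):
  k = 0: a₀ = 2; p₀/q₀ = 2/1; p₀² − 8·q₀² = 4 − 8 = -4.
  k = 1: m = 2, d = 4, a = ⌊(2 + 2)/4⌋ = 1; p/q = (1·2 + 1)/(1·1 + 0) = 3/1; p² − 8·q² = 9 − 8 = 1.
  The first convergent with p² − 8·q² = 1 gives the fundamental solution (x₁, y₁) = (3, 1).
Step 2: Apply the recurrence (x_{n+1}, y_{n+1}) = (x₁x_n + 8y₁y_n, x₁y_n + y₁x_n) repeatedly.
  From (x_1, y_1) = (3, 1): x_2 = 3·3 + 8·1·1 = 17; y_2 = 3·1 + 1·3 = 6.
  From (x_2, y_2) = (17, 6): x_3 = 3·17 + 8·1·6 = 99; y_3 = 3·6 + 1·17 = 35.
  From (x_3, y_3) = (99, 35): x_4 = 3·99 + 8·1·35 = 577; y_4 = 3·35 + 1·99 = 204.
  From (x_4, y_4) = (577, 204): x_5 = 3·577 + 8·1·204 = 3363; y_5 = 3·204 + 1·577 = 1189.
  From (x_5, y_5) = (3363, 1189): x_6 = 3·3363 + 8·1·1189 = 19601; y_6 = 3·1189 + 1·3363 = 6930.
  From (x_6, y_6) = (19601, 6930): x_7 = 3·19601 + 8·1·6930 = 114243; y_7 = 3·6930 + 1·19601 = 40391.
Step 3: Verify x_7² - 8·y_7² = 13051463049 - 13051463048 = 1 (should be 1). ✓

(x_1, y_1) = (3, 1); (x_7, y_7) = (114243, 40391).


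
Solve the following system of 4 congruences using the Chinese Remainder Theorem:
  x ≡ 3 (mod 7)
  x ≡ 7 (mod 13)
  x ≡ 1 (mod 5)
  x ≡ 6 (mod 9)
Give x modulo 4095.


Product of moduli M = 7 · 13 · 5 · 9 = 4095.
Merge one congruence at a time:
  Start: x ≡ 3 (mod 7).
  Combine with x ≡ 7 (mod 13); new modulus lcm = 91.
    Write x = 3 + 7·t and substitute into x ≡ 7 (mod 13): 7·t ≡ 7 − 3 = 4 (mod 13).
    The inverse of 7 mod 13 is 2 (since 7·2 = 14 = 1·13 + 1), so t ≡ 2·4 = 8 ≡ 8 (mod 13).
    Then x = 3 + 7·8 = 59, valid modulo lcm(7, 13) = 91: x ≡ 59 (mod 91).
  Combine with x ≡ 1 (mod 5); new modulus lcm = 455.
    Write x = 59 + 91·t and substitute into x ≡ 1 (mod 5): 91·t ≡ 1 − 59 = -58 (mod 5).
    Reduce coefficients mod 5: 1·t ≡ 2 (mod 5).
    So t ≡ 2 (mod 5).
    Then x = 59 + 91·2 = 241, valid modulo lcm(91, 5) = 455: x ≡ 241 (mod 455).
  Combine with x ≡ 6 (mod 9); new modulus lcm = 4095.
    Write x = 241 + 455·t and substitute into x ≡ 6 (mod 9): 455·t ≡ 6 − 241 = -235 (mod 9).
    Reduce coefficients mod 9: 5·t ≡ 8 (mod 9).
    The inverse of 5 mod 9 is 2 (since 5·2 = 10 = 1·9 + 1), so t ≡ 2·8 = 16 ≡ 7 (mod 9).
    Then x = 241 + 455·7 = 3426, valid modulo lcm(455, 9) = 4095: x ≡ 3426 (mod 4095).
Verify against each original: 3426 mod 7 = 3, 3426 mod 13 = 7, 3426 mod 5 = 1, 3426 mod 9 = 6.

x ≡ 3426 (mod 4095).


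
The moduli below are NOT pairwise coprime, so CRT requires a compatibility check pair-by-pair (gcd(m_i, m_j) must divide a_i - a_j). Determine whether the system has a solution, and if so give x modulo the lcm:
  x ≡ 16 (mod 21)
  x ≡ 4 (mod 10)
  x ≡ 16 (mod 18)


Moduli 21, 10, 18 are not pairwise coprime, so CRT works modulo lcm(m_i) when all pairwise compatibility conditions hold.
Pairwise compatibility: gcd(m_i, m_j) must divide a_i - a_j for every pair.
Merge one congruence at a time:
  Start: x ≡ 16 (mod 21).
  Combine with x ≡ 4 (mod 10): gcd(21, 10) = 1; 4 - 16 = -12, which IS divisible by 1, so compatible.
    Write x = 16 + 21·t and substitute into x ≡ 4 (mod 10): 21·t ≡ 4 − 16 = -12 (mod 10).
    Reduce coefficients mod 10: 1·t ≡ 8 (mod 10).
    So t ≡ 8 (mod 10).
    Then x = 16 + 21·8 = 184, valid modulo lcm(21, 10) = 210: x ≡ 184 (mod 210).
  Combine with x ≡ 16 (mod 18): gcd(210, 18) = 6; 16 - 184 = -168, which IS divisible by 6, so compatible.
    Write x = 184 + 210·t and substitute into x ≡ 16 (mod 18): 210·t ≡ 16 − 184 = -168 (mod 18).
    Divide the congruence (and modulus) by g = 6: 35·t ≡ -28 (mod 3).
    Reduce coefficients mod 3: 2·t ≡ 2 (mod 3).
    The inverse of 2 mod 3 is 2 (since 2·2 = 4 = 1·3 + 1), so t ≡ 2·2 = 4 ≡ 1 (mod 3).
    Then x = 184 + 210·1 = 394, valid modulo lcm(210, 18) = 630: x ≡ 394 (mod 630).
Verify: 394 mod 21 = 16, 394 mod 10 = 4, 394 mod 18 = 16.

x ≡ 394 (mod 630).


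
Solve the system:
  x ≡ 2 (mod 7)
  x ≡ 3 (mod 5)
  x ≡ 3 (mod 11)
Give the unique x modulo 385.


Moduli 7, 5, 11 are pairwise coprime; by CRT there is a unique solution modulo M = 7 · 5 · 11 = 385.
Solve pairwise, accumulating the modulus:
  Start with x ≡ 2 (mod 7).
  Combine with x ≡ 3 (mod 5): since gcd(7, 5) = 1, we get a unique residue mod 35.
    Write x = 2 + 7·t and substitute into x ≡ 3 (mod 5): 7·t ≡ 3 − 2 = 1 (mod 5).
    Reduce coefficients mod 5: 2·t ≡ 1 (mod 5).
    The inverse of 2 mod 5 is 3 (since 2·3 = 6 = 1·5 + 1), so t ≡ 3·1 = 3 ≡ 3 (mod 5).
    Then x = 2 + 7·3 = 23, valid modulo lcm(7, 5) = 35: x ≡ 23 (mod 35).
  Combine with x ≡ 3 (mod 11): since gcd(35, 11) = 1, we get a unique residue mod 385.
    Write x = 23 + 35·t and substitute into x ≡ 3 (mod 11): 35·t ≡ 3 − 23 = -20 (mod 11).
    Reduce coefficients mod 11: 2·t ≡ 2 (mod 11).
    The inverse of 2 mod 11 is 6 (since 2·6 = 12 = 1·11 + 1), so t ≡ 6·2 = 12 ≡ 1 (mod 11).
    Then x = 23 + 35·1 = 58, valid modulo lcm(35, 11) = 385: x ≡ 58 (mod 385).
Verify: 58 mod 7 = 2 ✓, 58 mod 5 = 3 ✓, 58 mod 11 = 3 ✓.

x ≡ 58 (mod 385).


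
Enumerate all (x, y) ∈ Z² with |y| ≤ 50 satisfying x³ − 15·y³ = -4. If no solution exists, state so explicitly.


The equation is x³ - 15y³ = -4. For fixed y, x³ = 15·y³ − 4, so a solution requires the RHS to be a perfect cube.
Strategy: iterate y from -50 to 50, compute RHS = 15·y³ − 4, and check whether it is a (positive or negative) perfect cube.
Check small values of y:
  y = 0: RHS = -4 is not a perfect cube.
  y = 1: RHS = 11 is not a perfect cube.
  y = -1: RHS = -19 is not a perfect cube.
  y = 2: RHS = 116 is not a perfect cube.
  y = -2: RHS = -124 is not a perfect cube.
  y = 3: RHS = 401 is not a perfect cube.
  y = -3: RHS = -409 is not a perfect cube.
Continuing the search up to |y| = 50 finds no solutions either.
No (x, y) in the scanned range satisfies the equation.

No integer solutions with |y| ≤ 50.


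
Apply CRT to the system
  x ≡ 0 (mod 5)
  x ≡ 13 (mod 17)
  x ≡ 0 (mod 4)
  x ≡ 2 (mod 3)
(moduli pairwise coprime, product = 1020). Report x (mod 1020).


Product of moduli M = 5 · 17 · 4 · 3 = 1020.
Merge one congruence at a time:
  Start: x ≡ 0 (mod 5).
  Combine with x ≡ 13 (mod 17); new modulus lcm = 85.
    Write x = 0 + 5·t and substitute into x ≡ 13 (mod 17): 5·t ≡ 13 − 0 = 13 (mod 17).
    The inverse of 5 mod 17 is 7 (since 5·7 = 35 = 2·17 + 1), so t ≡ 7·13 = 91 ≡ 6 (mod 17).
    Then x = 0 + 5·6 = 30, valid modulo lcm(5, 17) = 85: x ≡ 30 (mod 85).
  Combine with x ≡ 0 (mod 4); new modulus lcm = 340.
    Write x = 30 + 85·t and substitute into x ≡ 0 (mod 4): 85·t ≡ 0 − 30 = -30 (mod 4).
    Reduce coefficients mod 4: 1·t ≡ 2 (mod 4).
    So t ≡ 2 (mod 4).
    Then x = 30 + 85·2 = 200, valid modulo lcm(85, 4) = 340: x ≡ 200 (mod 340).
  Combine with x ≡ 2 (mod 3); new modulus lcm = 1020.
    Write x = 200 + 340·t and substitute into x ≡ 2 (mod 3): 340·t ≡ 2 − 200 = -198 (mod 3).
    Reduce coefficients mod 3: 1·t ≡ 0 (mod 3).
    So t ≡ 0 (mod 3).
    Then x = 200 + 340·0 = 200, valid modulo lcm(340, 3) = 1020: x ≡ 200 (mod 1020).
Verify against each original: 200 mod 5 = 0, 200 mod 17 = 13, 200 mod 4 = 0, 200 mod 3 = 2.

x ≡ 200 (mod 1020).


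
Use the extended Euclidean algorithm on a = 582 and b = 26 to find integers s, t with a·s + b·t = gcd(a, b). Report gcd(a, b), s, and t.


Euclidean algorithm on (582, 26) — divide until remainder is 0:
  582 = 22 · 26 + 10
  26 = 2 · 10 + 6
  10 = 1 · 6 + 4
  6 = 1 · 4 + 2
  4 = 2 · 2 + 0
gcd(582, 26) = 2.
Track Bezout coefficients alongside the remainders: start with r₀ = 582 = a·1 + b·0 (s = 1, t = 0) and r₁ = 26 = a·0 + b·1 (s = 0, t = 1); each new remainder r_{k+1} = r_{k-1} − q_k·r_k inherits s_{k+1} = s_{k-1} − q_k·s_k, t_{k+1} = t_{k-1} − q_k·t_k, so r_k = a·s_k + b·t_k at every step:
  q = 22: r = 10, s = 1 − 22·0 = 1, t = 0 − 22·1 = -22  (check: 582·1 + 26·(-22) = 10)
  q = 2: r = 6, s = 0 − 2·1 = -2, t = 1 − 2·(-22) = 45  (check: 582·(-2) + 26·45 = 6)
  q = 1: r = 4, s = 1 − 1·(-2) = 3, t = -22 − 1·45 = -67  (check: 582·3 + 26·(-67) = 4)
  q = 1: r = 2, s = -2 − 1·3 = -5, t = 45 − 1·(-67) = 112  (check: 582·(-5) + 26·112 = 2)
The row with r = 2 (the gcd) gives the Bezout coefficients s = -5, t = 112.
Result: 582 · (-5) + 26 · (112) = 2.

gcd(582, 26) = 2; s = -5, t = 112 (check: 582·(-5) + 26·112 = 2).


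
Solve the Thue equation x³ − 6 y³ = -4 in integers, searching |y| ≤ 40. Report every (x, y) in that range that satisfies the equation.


The equation is x³ - 6y³ = -4. For fixed y, x³ = 6·y³ − 4, so a solution requires the RHS to be a perfect cube.
Strategy: iterate y from -40 to 40, compute RHS = 6·y³ − 4, and check whether it is a (positive or negative) perfect cube.
Check small values of y:
  y = 0: RHS = -4 is not a perfect cube.
  y = 1: RHS = 2 is not a perfect cube.
  y = -1: RHS = -10 is not a perfect cube.
  y = 2: RHS = 44 is not a perfect cube.
  y = -2: RHS = -52 is not a perfect cube.
  y = 3: RHS = 158 is not a perfect cube.
  y = -3: RHS = -166 is not a perfect cube.
Continuing the search up to |y| = 40 finds no solutions either.
No (x, y) in the scanned range satisfies the equation.

No integer solutions with |y| ≤ 40.


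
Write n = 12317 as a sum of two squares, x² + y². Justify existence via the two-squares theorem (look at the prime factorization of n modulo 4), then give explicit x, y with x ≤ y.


Step 1: Factor n = 12317 = 109 · 113.
Step 2: Check the mod-4 condition on each prime factor: 109 ≡ 1 (mod 4), exponent 1; 113 ≡ 1 (mod 4), exponent 1.
All primes ≡ 3 (mod 4) appear to even exponent (or don't appear), so by the two-squares theorem n IS expressible as a sum of two squares.
Step 3: Build a representation. Here n = 109 · 113 is a product of primes ≡ 1 (mod 4). Each prime p ≡ 1 (mod 4) is itself a sum of two squares; find a² by testing p − a² for a perfect square:
  109: 109 − 1² = 108, 109 − 2² = 105, 109 − 3² = 100 = 10² ⇒ 109 = 3² + 10².
  113: 113 − 1² = 112, 113 − 2² = 109, 113 − 3² = 104, 113 − 4² = 97, 113 − 5² = 88, 113 − 6² = 77, 113 − 7² = 64 = 8² ⇒ 113 = 7² + 8².
  Combine using the Brahmagupta–Fibonacci identity (a² + b²)(c² + d²) = (ac − bd)² + (ad + bc)² = (ac + bd)² + (ad − bc)²:
  109 · 113 = 12317: from (3² + 10²)(7² + 8²), take (3·7 − 10·8, 3·8 + 10·7) = (21 − 80, 24 + 70) = (-59, 94); dropping signs (only squares matter) gives (59, 94); check 59² + 94² = 3481 + 8836 = 12317 ✓.
Step 4: Order so x ≤ y and verify: 59² + 94² = 3481 + 8836 = 12317 = n. ✓

n = 12317 = 59² + 94² (one valid representation with x ≤ y).


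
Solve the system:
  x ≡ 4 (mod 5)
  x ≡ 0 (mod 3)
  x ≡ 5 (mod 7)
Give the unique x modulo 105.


Moduli 5, 3, 7 are pairwise coprime; by CRT there is a unique solution modulo M = 5 · 3 · 7 = 105.
Solve pairwise, accumulating the modulus:
  Start with x ≡ 4 (mod 5).
  Combine with x ≡ 0 (mod 3): since gcd(5, 3) = 1, we get a unique residue mod 15.
    Write x = 4 + 5·t and substitute into x ≡ 0 (mod 3): 5·t ≡ 0 − 4 = -4 (mod 3).
    Reduce coefficients mod 3: 2·t ≡ 2 (mod 3).
    The inverse of 2 mod 3 is 2 (since 2·2 = 4 = 1·3 + 1), so t ≡ 2·2 = 4 ≡ 1 (mod 3).
    Then x = 4 + 5·1 = 9, valid modulo lcm(5, 3) = 15: x ≡ 9 (mod 15).
  Combine with x ≡ 5 (mod 7): since gcd(15, 7) = 1, we get a unique residue mod 105.
    Write x = 9 + 15·t and substitute into x ≡ 5 (mod 7): 15·t ≡ 5 − 9 = -4 (mod 7).
    Reduce coefficients mod 7: 1·t ≡ 3 (mod 7).
    So t ≡ 3 (mod 7).
    Then x = 9 + 15·3 = 54, valid modulo lcm(15, 7) = 105: x ≡ 54 (mod 105).
Verify: 54 mod 5 = 4 ✓, 54 mod 3 = 0 ✓, 54 mod 7 = 5 ✓.

x ≡ 54 (mod 105).


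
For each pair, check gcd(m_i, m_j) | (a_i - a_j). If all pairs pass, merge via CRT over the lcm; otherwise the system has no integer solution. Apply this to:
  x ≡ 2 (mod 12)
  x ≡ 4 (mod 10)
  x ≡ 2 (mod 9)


Moduli 12, 10, 9 are not pairwise coprime, so CRT works modulo lcm(m_i) when all pairwise compatibility conditions hold.
Pairwise compatibility: gcd(m_i, m_j) must divide a_i - a_j for every pair.
Merge one congruence at a time:
  Start: x ≡ 2 (mod 12).
  Combine with x ≡ 4 (mod 10): gcd(12, 10) = 2; 4 - 2 = 2, which IS divisible by 2, so compatible.
    Write x = 2 + 12·t and substitute into x ≡ 4 (mod 10): 12·t ≡ 4 − 2 = 2 (mod 10).
    Divide the congruence (and modulus) by g = 2: 6·t ≡ 1 (mod 5).
    Reduce coefficients mod 5: 1·t ≡ 1 (mod 5).
    So t ≡ 1 (mod 5).
    Then x = 2 + 12·1 = 14, valid modulo lcm(12, 10) = 60: x ≡ 14 (mod 60).
  Combine with x ≡ 2 (mod 9): gcd(60, 9) = 3; 2 - 14 = -12, which IS divisible by 3, so compatible.
    Write x = 14 + 60·t and substitute into x ≡ 2 (mod 9): 60·t ≡ 2 − 14 = -12 (mod 9).
    Divide the congruence (and modulus) by g = 3: 20·t ≡ -4 (mod 3).
    Reduce coefficients mod 3: 2·t ≡ 2 (mod 3).
    The inverse of 2 mod 3 is 2 (since 2·2 = 4 = 1·3 + 1), so t ≡ 2·2 = 4 ≡ 1 (mod 3).
    Then x = 14 + 60·1 = 74, valid modulo lcm(60, 9) = 180: x ≡ 74 (mod 180).
Verify: 74 mod 12 = 2, 74 mod 10 = 4, 74 mod 9 = 2.

x ≡ 74 (mod 180).


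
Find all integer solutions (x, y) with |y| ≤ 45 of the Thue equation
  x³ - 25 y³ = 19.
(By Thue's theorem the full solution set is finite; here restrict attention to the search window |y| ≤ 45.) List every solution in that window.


The equation is x³ - 25y³ = 19. For fixed y, x³ = 25·y³ + 19, so a solution requires the RHS to be a perfect cube.
Strategy: iterate y from -45 to 45, compute RHS = 25·y³ + 19, and check whether it is a (positive or negative) perfect cube.
Check small values of y:
  y = 0: RHS = 19 is not a perfect cube.
  y = 1: RHS = 44 is not a perfect cube.
  y = -1: RHS = -6 is not a perfect cube.
  y = 2: RHS = 219 is not a perfect cube.
  y = -2: RHS = -181 is not a perfect cube.
  y = 3: RHS = 694 is not a perfect cube.
  y = -3: RHS = -656 is not a perfect cube.
Continuing the search up to |y| = 45 finds no solutions either.
No (x, y) in the scanned range satisfies the equation.

No integer solutions with |y| ≤ 45.


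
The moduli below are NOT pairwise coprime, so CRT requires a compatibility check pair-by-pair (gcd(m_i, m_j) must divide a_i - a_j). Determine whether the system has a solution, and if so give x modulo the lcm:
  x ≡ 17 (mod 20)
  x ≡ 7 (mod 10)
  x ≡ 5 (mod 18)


Moduli 20, 10, 18 are not pairwise coprime, so CRT works modulo lcm(m_i) when all pairwise compatibility conditions hold.
Pairwise compatibility: gcd(m_i, m_j) must divide a_i - a_j for every pair.
Merge one congruence at a time:
  Start: x ≡ 17 (mod 20).
  Combine with x ≡ 7 (mod 10): gcd(20, 10) = 10; 7 - 17 = -10, which IS divisible by 10, so compatible.
    Write x = 17 + 20·t and substitute into x ≡ 7 (mod 10): 20·t ≡ 7 − 17 = -10 (mod 10).
    Divide the congruence (and modulus) by g = 10: 2·t ≡ -1 (mod 1).
    Modulo 1 every t works; take t = 0.
    Then x = 17 + 20·0 = 17, valid modulo lcm(20, 10) = 20: x ≡ 17 (mod 20).
  Combine with x ≡ 5 (mod 18): gcd(20, 18) = 2; 5 - 17 = -12, which IS divisible by 2, so compatible.
    Write x = 17 + 20·t and substitute into x ≡ 5 (mod 18): 20·t ≡ 5 − 17 = -12 (mod 18).
    Divide the congruence (and modulus) by g = 2: 10·t ≡ -6 (mod 9).
    Reduce coefficients mod 9: 1·t ≡ 3 (mod 9).
    So t ≡ 3 (mod 9).
    Then x = 17 + 20·3 = 77, valid modulo lcm(20, 18) = 180: x ≡ 77 (mod 180).
Verify: 77 mod 20 = 17, 77 mod 10 = 7, 77 mod 18 = 5.

x ≡ 77 (mod 180).


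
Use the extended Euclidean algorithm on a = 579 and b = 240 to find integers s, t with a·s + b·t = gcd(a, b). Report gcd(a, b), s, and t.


Euclidean algorithm on (579, 240) — divide until remainder is 0:
  579 = 2 · 240 + 99
  240 = 2 · 99 + 42
  99 = 2 · 42 + 15
  42 = 2 · 15 + 12
  15 = 1 · 12 + 3
  12 = 4 · 3 + 0
gcd(579, 240) = 3.
Track Bezout coefficients alongside the remainders: start with r₀ = 579 = a·1 + b·0 (s = 1, t = 0) and r₁ = 240 = a·0 + b·1 (s = 0, t = 1); each new remainder r_{k+1} = r_{k-1} − q_k·r_k inherits s_{k+1} = s_{k-1} − q_k·s_k, t_{k+1} = t_{k-1} − q_k·t_k, so r_k = a·s_k + b·t_k at every step:
  q = 2: r = 99, s = 1 − 2·0 = 1, t = 0 − 2·1 = -2  (check: 579·1 + 240·(-2) = 99)
  q = 2: r = 42, s = 0 − 2·1 = -2, t = 1 − 2·(-2) = 5  (check: 579·(-2) + 240·5 = 42)
  q = 2: r = 15, s = 1 − 2·(-2) = 5, t = -2 − 2·5 = -12  (check: 579·5 + 240·(-12) = 15)
  q = 2: r = 12, s = -2 − 2·5 = -12, t = 5 − 2·(-12) = 29  (check: 579·(-12) + 240·29 = 12)
  q = 1: r = 3, s = 5 − 1·(-12) = 17, t = -12 − 1·29 = -41  (check: 579·17 + 240·(-41) = 3)
The row with r = 3 (the gcd) gives the Bezout coefficients s = 17, t = -41.
Result: 579 · (17) + 240 · (-41) = 3.

gcd(579, 240) = 3; s = 17, t = -41 (check: 579·17 + 240·(-41) = 3).


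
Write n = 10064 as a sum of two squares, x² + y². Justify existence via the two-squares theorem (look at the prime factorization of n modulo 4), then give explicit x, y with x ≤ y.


Step 1: Factor n = 10064 = 2^4 · 17 · 37.
Step 2: Check the mod-4 condition on each prime factor: 2 = 2 (special); 17 ≡ 1 (mod 4), exponent 1; 37 ≡ 1 (mod 4), exponent 1.
All primes ≡ 3 (mod 4) appear to even exponent (or don't appear), so by the two-squares theorem n IS expressible as a sum of two squares.
Step 3: Build a representation. Group n = k² · m with k = 4 and m = 17 · 37 = 629 (a product of primes ≡ 1 (mod 4)); a representation of m scales to one of n via (k·x)² + (k·y)² = k²(x² + y²). Each prime p ≡ 1 (mod 4) is itself a sum of two squares; find a² by testing p − a² for a perfect square:
  17: 17 − 1² = 16 = 4² ⇒ 17 = 1² + 4².
  37: 37 − 1² = 36 = 6² ⇒ 37 = 1² + 6².
  Combine using the Brahmagupta–Fibonacci identity (a² + b²)(c² + d²) = (ac − bd)² + (ad + bc)² = (ac + bd)² + (ad − bc)²:
  17 · 37 = 629: from (1² + 4²)(1² + 6²), take (1·1 − 4·6, 1·6 + 4·1) = (1 − 24, 6 + 4) = (-23, 10); dropping signs (only squares matter) gives (23, 10); check 23² + 10² = 529 + 100 = 629 ✓.
  Scale by k = 4: (4·23, 4·10) = (92, 40).
Step 4: Order so x ≤ y and verify: 40² + 92² = 1600 + 8464 = 10064 = n. ✓

n = 10064 = 40² + 92² (one valid representation with x ≤ y).


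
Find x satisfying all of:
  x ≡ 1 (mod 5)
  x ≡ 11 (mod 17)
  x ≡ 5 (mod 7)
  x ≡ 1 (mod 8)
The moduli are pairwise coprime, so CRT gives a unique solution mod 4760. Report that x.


Product of moduli M = 5 · 17 · 7 · 8 = 4760.
Merge one congruence at a time:
  Start: x ≡ 1 (mod 5).
  Combine with x ≡ 11 (mod 17); new modulus lcm = 85.
    Write x = 1 + 5·t and substitute into x ≡ 11 (mod 17): 5·t ≡ 11 − 1 = 10 (mod 17).
    The inverse of 5 mod 17 is 7 (since 5·7 = 35 = 2·17 + 1), so t ≡ 7·10 = 70 ≡ 2 (mod 17).
    Then x = 1 + 5·2 = 11, valid modulo lcm(5, 17) = 85: x ≡ 11 (mod 85).
  Combine with x ≡ 5 (mod 7); new modulus lcm = 595.
    Write x = 11 + 85·t and substitute into x ≡ 5 (mod 7): 85·t ≡ 5 − 11 = -6 (mod 7).
    Reduce coefficients mod 7: 1·t ≡ 1 (mod 7).
    So t ≡ 1 (mod 7).
    Then x = 11 + 85·1 = 96, valid modulo lcm(85, 7) = 595: x ≡ 96 (mod 595).
  Combine with x ≡ 1 (mod 8); new modulus lcm = 4760.
    Write x = 96 + 595·t and substitute into x ≡ 1 (mod 8): 595·t ≡ 1 − 96 = -95 (mod 8).
    Reduce coefficients mod 8: 3·t ≡ 1 (mod 8).
    The inverse of 3 mod 8 is 3 (since 3·3 = 9 = 1·8 + 1), so t ≡ 3·1 = 3 ≡ 3 (mod 8).
    Then x = 96 + 595·3 = 1881, valid modulo lcm(595, 8) = 4760: x ≡ 1881 (mod 4760).
Verify against each original: 1881 mod 5 = 1, 1881 mod 17 = 11, 1881 mod 7 = 5, 1881 mod 8 = 1.

x ≡ 1881 (mod 4760).


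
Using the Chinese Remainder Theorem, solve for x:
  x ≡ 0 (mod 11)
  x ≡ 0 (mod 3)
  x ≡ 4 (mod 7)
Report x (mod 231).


Moduli 11, 3, 7 are pairwise coprime; by CRT there is a unique solution modulo M = 11 · 3 · 7 = 231.
Solve pairwise, accumulating the modulus:
  Start with x ≡ 0 (mod 11).
  Combine with x ≡ 0 (mod 3): since gcd(11, 3) = 1, we get a unique residue mod 33.
    Write x = 0 + 11·t and substitute into x ≡ 0 (mod 3): 11·t ≡ 0 − 0 = 0 (mod 3).
    Reduce coefficients mod 3: 2·t ≡ 0 (mod 3).
    The inverse of 2 mod 3 is 2 (since 2·2 = 4 = 1·3 + 1), so t ≡ 2·0 = 0 ≡ 0 (mod 3).
    Then x = 0 + 11·0 = 0, valid modulo lcm(11, 3) = 33: x ≡ 0 (mod 33).
  Combine with x ≡ 4 (mod 7): since gcd(33, 7) = 1, we get a unique residue mod 231.
    Write x = 0 + 33·t and substitute into x ≡ 4 (mod 7): 33·t ≡ 4 − 0 = 4 (mod 7).
    Reduce coefficients mod 7: 5·t ≡ 4 (mod 7).
    The inverse of 5 mod 7 is 3 (since 5·3 = 15 = 2·7 + 1), so t ≡ 3·4 = 12 ≡ 5 (mod 7).
    Then x = 0 + 33·5 = 165, valid modulo lcm(33, 7) = 231: x ≡ 165 (mod 231).
Verify: 165 mod 11 = 0 ✓, 165 mod 3 = 0 ✓, 165 mod 7 = 4 ✓.

x ≡ 165 (mod 231).


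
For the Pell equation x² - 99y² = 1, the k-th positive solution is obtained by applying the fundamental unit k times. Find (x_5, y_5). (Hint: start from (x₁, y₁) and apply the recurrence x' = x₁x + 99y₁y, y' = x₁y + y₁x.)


Step 1: Find the fundamental solution (x₁, y₁) of x² - 99y² = 1.
  Expand √99 as a continued fraction. a₀ = ⌊√99⌋ = 9; iterate m_{k+1} = d_k·a_k − m_k, d_{k+1} = (99 − m_{k+1}²)/d_k, a_{k+1} = ⌊(a₀ + m_{k+1})/d_{k+1}⌋ (starting m₀ = 0, d₀ = 1), with convergents p_k = a_k·p_{k-1} + p_{k-2}, q_k = a_k·q_{k-1} + q_{k-2} (p₋₁ = 1, q₋₁ = 0):
  k = 0: a₀ = 9; p₀/q₀ = 9/1; p₀² − 99·q₀² = 81 − 99 = -18.
  k = 1: m = 9, d = 18, a = ⌊(9 + 9)/18⌋ = 1; p/q = (1·9 + 1)/(1·1 + 0) = 10/1; p² − 99·q² = 100 − 99 = 1.
  The first convergent with p² − 99·q² = 1 gives the fundamental solution (x₁, y₁) = (10, 1).
Step 2: Apply the recurrence (x_{n+1}, y_{n+1}) = (x₁x_n + 99y₁y_n, x₁y_n + y₁x_n) repeatedly.
  From (x_1, y_1) = (10, 1): x_2 = 10·10 + 99·1·1 = 199; y_2 = 10·1 + 1·10 = 20.
  From (x_2, y_2) = (199, 20): x_3 = 10·199 + 99·1·20 = 3970; y_3 = 10·20 + 1·199 = 399.
  From (x_3, y_3) = (3970, 399): x_4 = 10·3970 + 99·1·399 = 79201; y_4 = 10·399 + 1·3970 = 7960.
  From (x_4, y_4) = (79201, 7960): x_5 = 10·79201 + 99·1·7960 = 1580050; y_5 = 10·7960 + 1·79201 = 158801.
Step 3: Verify x_5² - 99·y_5² = 2496558002500 - 2496558002499 = 1 (should be 1). ✓

(x_1, y_1) = (10, 1); (x_5, y_5) = (1580050, 158801).


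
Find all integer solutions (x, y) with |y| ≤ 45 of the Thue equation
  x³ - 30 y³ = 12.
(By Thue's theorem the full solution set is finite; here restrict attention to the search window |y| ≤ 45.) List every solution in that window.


The equation is x³ - 30y³ = 12. For fixed y, x³ = 30·y³ + 12, so a solution requires the RHS to be a perfect cube.
Strategy: iterate y from -45 to 45, compute RHS = 30·y³ + 12, and check whether it is a (positive or negative) perfect cube.
Check small values of y:
  y = 0: RHS = 12 is not a perfect cube.
  y = 1: RHS = 42 is not a perfect cube.
  y = -1: RHS = -18 is not a perfect cube.
  y = 2: RHS = 252 is not a perfect cube.
  y = -2: RHS = -228 is not a perfect cube.
  y = 3: RHS = 822 is not a perfect cube.
  y = -3: RHS = -798 is not a perfect cube.
Continuing the search up to |y| = 45 finds no solutions either.
No (x, y) in the scanned range satisfies the equation.

No integer solutions with |y| ≤ 45.


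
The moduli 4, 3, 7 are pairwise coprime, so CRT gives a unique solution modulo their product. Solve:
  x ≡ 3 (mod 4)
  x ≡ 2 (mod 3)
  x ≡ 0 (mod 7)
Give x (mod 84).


Moduli 4, 3, 7 are pairwise coprime; by CRT there is a unique solution modulo M = 4 · 3 · 7 = 84.
Solve pairwise, accumulating the modulus:
  Start with x ≡ 3 (mod 4).
  Combine with x ≡ 2 (mod 3): since gcd(4, 3) = 1, we get a unique residue mod 12.
    Write x = 3 + 4·t and substitute into x ≡ 2 (mod 3): 4·t ≡ 2 − 3 = -1 (mod 3).
    Reduce coefficients mod 3: 1·t ≡ 2 (mod 3).
    So t ≡ 2 (mod 3).
    Then x = 3 + 4·2 = 11, valid modulo lcm(4, 3) = 12: x ≡ 11 (mod 12).
  Combine with x ≡ 0 (mod 7): since gcd(12, 7) = 1, we get a unique residue mod 84.
    Write x = 11 + 12·t and substitute into x ≡ 0 (mod 7): 12·t ≡ 0 − 11 = -11 (mod 7).
    Reduce coefficients mod 7: 5·t ≡ 3 (mod 7).
    The inverse of 5 mod 7 is 3 (since 5·3 = 15 = 2·7 + 1), so t ≡ 3·3 = 9 ≡ 2 (mod 7).
    Then x = 11 + 12·2 = 35, valid modulo lcm(12, 7) = 84: x ≡ 35 (mod 84).
Verify: 35 mod 4 = 3 ✓, 35 mod 3 = 2 ✓, 35 mod 7 = 0 ✓.

x ≡ 35 (mod 84).


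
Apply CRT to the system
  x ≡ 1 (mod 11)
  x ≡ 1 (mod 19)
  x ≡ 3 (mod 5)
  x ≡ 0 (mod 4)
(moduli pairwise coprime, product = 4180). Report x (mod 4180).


Product of moduli M = 11 · 19 · 5 · 4 = 4180.
Merge one congruence at a time:
  Start: x ≡ 1 (mod 11).
  Combine with x ≡ 1 (mod 19); new modulus lcm = 209.
    Write x = 1 + 11·t and substitute into x ≡ 1 (mod 19): 11·t ≡ 1 − 1 = 0 (mod 19).
    The inverse of 11 mod 19 is 7 (since 11·7 = 77 = 4·19 + 1), so t ≡ 7·0 = 0 ≡ 0 (mod 19).
    Then x = 1 + 11·0 = 1, valid modulo lcm(11, 19) = 209: x ≡ 1 (mod 209).
  Combine with x ≡ 3 (mod 5); new modulus lcm = 1045.
    Write x = 1 + 209·t and substitute into x ≡ 3 (mod 5): 209·t ≡ 3 − 1 = 2 (mod 5).
    Reduce coefficients mod 5: 4·t ≡ 2 (mod 5).
    The inverse of 4 mod 5 is 4 (since 4·4 = 16 = 3·5 + 1), so t ≡ 4·2 = 8 ≡ 3 (mod 5).
    Then x = 1 + 209·3 = 628, valid modulo lcm(209, 5) = 1045: x ≡ 628 (mod 1045).
  Combine with x ≡ 0 (mod 4); new modulus lcm = 4180.
    Write x = 628 + 1045·t and substitute into x ≡ 0 (mod 4): 1045·t ≡ 0 − 628 = -628 (mod 4).
    Reduce coefficients mod 4: 1·t ≡ 0 (mod 4).
    So t ≡ 0 (mod 4).
    Then x = 628 + 1045·0 = 628, valid modulo lcm(1045, 4) = 4180: x ≡ 628 (mod 4180).
Verify against each original: 628 mod 11 = 1, 628 mod 19 = 1, 628 mod 5 = 3, 628 mod 4 = 0.

x ≡ 628 (mod 4180).


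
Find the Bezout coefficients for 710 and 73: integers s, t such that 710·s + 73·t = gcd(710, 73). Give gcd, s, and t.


Euclidean algorithm on (710, 73) — divide until remainder is 0:
  710 = 9 · 73 + 53
  73 = 1 · 53 + 20
  53 = 2 · 20 + 13
  20 = 1 · 13 + 7
  13 = 1 · 7 + 6
  7 = 1 · 6 + 1
  6 = 6 · 1 + 0
gcd(710, 73) = 1.
Track Bezout coefficients alongside the remainders: start with r₀ = 710 = a·1 + b·0 (s = 1, t = 0) and r₁ = 73 = a·0 + b·1 (s = 0, t = 1); each new remainder r_{k+1} = r_{k-1} − q_k·r_k inherits s_{k+1} = s_{k-1} − q_k·s_k, t_{k+1} = t_{k-1} − q_k·t_k, so r_k = a·s_k + b·t_k at every step:
  q = 9: r = 53, s = 1 − 9·0 = 1, t = 0 − 9·1 = -9  (check: 710·1 + 73·(-9) = 53)
  q = 1: r = 20, s = 0 − 1·1 = -1, t = 1 − 1·(-9) = 10  (check: 710·(-1) + 73·10 = 20)
  q = 2: r = 13, s = 1 − 2·(-1) = 3, t = -9 − 2·10 = -29  (check: 710·3 + 73·(-29) = 13)
  q = 1: r = 7, s = -1 − 1·3 = -4, t = 10 − 1·(-29) = 39  (check: 710·(-4) + 73·39 = 7)
  q = 1: r = 6, s = 3 − 1·(-4) = 7, t = -29 − 1·39 = -68  (check: 710·7 + 73·(-68) = 6)
  q = 1: r = 1, s = -4 − 1·7 = -11, t = 39 − 1·(-68) = 107  (check: 710·(-11) + 73·107 = 1)
The row with r = 1 (the gcd) gives the Bezout coefficients s = -11, t = 107.
Result: 710 · (-11) + 73 · (107) = 1.

gcd(710, 73) = 1; s = -11, t = 107 (check: 710·(-11) + 73·107 = 1).
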